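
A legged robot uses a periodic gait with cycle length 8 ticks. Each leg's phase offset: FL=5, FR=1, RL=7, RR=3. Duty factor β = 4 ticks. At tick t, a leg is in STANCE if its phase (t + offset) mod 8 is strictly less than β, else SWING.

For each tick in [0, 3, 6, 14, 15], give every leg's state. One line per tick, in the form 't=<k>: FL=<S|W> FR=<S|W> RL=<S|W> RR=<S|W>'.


t=0: FL=W FR=S RL=W RR=S
t=3: FL=S FR=W RL=S RR=W
t=6: FL=S FR=W RL=W RR=S
t=14: FL=S FR=W RL=W RR=S
t=15: FL=W FR=S RL=W RR=S

t=0: phase=(5,1,7,3) vs β=4 → FL=W FR=S RL=W RR=S
t=3: phase=(0,4,2,6) vs β=4 → FL=S FR=W RL=S RR=W
t=6: phase=(3,7,5,1) vs β=4 → FL=S FR=W RL=W RR=S
t=14: phase=(3,7,5,1) vs β=4 → FL=S FR=W RL=W RR=S
t=15: phase=(4,0,6,2) vs β=4 → FL=W FR=S RL=W RR=S


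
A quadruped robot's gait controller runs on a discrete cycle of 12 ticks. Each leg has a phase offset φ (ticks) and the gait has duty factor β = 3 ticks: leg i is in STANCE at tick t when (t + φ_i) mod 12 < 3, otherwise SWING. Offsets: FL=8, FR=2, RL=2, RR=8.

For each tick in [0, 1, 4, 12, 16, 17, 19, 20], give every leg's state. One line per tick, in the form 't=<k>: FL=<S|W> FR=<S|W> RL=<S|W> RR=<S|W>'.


t=0: FL=W FR=S RL=S RR=W
t=1: FL=W FR=W RL=W RR=W
t=4: FL=S FR=W RL=W RR=S
t=12: FL=W FR=S RL=S RR=W
t=16: FL=S FR=W RL=W RR=S
t=17: FL=S FR=W RL=W RR=S
t=19: FL=W FR=W RL=W RR=W
t=20: FL=W FR=W RL=W RR=W

t=0: phase=(8,2,2,8) vs β=3 → FL=W FR=S RL=S RR=W
t=1: phase=(9,3,3,9) vs β=3 → FL=W FR=W RL=W RR=W
t=4: phase=(0,6,6,0) vs β=3 → FL=S FR=W RL=W RR=S
t=12: phase=(8,2,2,8) vs β=3 → FL=W FR=S RL=S RR=W
t=16: phase=(0,6,6,0) vs β=3 → FL=S FR=W RL=W RR=S
t=17: phase=(1,7,7,1) vs β=3 → FL=S FR=W RL=W RR=S
t=19: phase=(3,9,9,3) vs β=3 → FL=W FR=W RL=W RR=W
t=20: phase=(4,10,10,4) vs β=3 → FL=W FR=W RL=W RR=W


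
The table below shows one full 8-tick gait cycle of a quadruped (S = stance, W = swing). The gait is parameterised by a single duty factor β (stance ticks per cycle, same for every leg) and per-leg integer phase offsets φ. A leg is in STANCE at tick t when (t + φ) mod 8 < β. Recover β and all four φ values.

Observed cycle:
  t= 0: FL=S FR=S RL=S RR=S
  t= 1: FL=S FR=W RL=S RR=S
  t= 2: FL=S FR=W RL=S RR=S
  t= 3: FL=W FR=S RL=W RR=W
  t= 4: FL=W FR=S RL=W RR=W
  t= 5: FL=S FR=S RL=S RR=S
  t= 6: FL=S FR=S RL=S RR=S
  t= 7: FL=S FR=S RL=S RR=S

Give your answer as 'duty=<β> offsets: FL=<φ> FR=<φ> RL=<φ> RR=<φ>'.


duty=6 offsets: FL=3 FR=5 RL=3 RR=3

duty β = stance ticks per leg = 6
FL: stance ticks = 6; W→S at t=5 → φ=3
FR: stance ticks = 6; W→S at t=3 → φ=5
RL: stance ticks = 6; W→S at t=5 → φ=3
RR: stance ticks = 6; W→S at t=5 → φ=3


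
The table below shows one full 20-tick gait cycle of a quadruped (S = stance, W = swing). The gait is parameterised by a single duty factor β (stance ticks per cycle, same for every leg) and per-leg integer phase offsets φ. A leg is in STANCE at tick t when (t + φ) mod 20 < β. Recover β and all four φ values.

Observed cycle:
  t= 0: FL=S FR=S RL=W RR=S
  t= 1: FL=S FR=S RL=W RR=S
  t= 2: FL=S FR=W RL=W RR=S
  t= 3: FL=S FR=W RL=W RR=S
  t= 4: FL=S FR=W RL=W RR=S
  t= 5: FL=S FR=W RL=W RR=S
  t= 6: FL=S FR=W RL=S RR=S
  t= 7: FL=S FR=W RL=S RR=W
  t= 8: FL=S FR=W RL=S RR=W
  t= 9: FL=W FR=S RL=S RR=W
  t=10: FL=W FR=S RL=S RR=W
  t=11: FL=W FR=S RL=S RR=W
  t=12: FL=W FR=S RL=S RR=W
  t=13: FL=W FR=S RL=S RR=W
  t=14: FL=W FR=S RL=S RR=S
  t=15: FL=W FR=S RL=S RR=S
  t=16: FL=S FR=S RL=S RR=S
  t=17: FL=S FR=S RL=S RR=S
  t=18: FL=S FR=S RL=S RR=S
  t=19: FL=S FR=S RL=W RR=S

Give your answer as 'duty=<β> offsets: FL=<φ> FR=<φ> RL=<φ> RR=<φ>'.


duty=13 offsets: FL=4 FR=11 RL=14 RR=6

duty β = stance ticks per leg = 13
FL: stance ticks = 13; W→S at t=16 → φ=4
FR: stance ticks = 13; W→S at t=9 → φ=11
RL: stance ticks = 13; W→S at t=6 → φ=14
RR: stance ticks = 13; W→S at t=14 → φ=6


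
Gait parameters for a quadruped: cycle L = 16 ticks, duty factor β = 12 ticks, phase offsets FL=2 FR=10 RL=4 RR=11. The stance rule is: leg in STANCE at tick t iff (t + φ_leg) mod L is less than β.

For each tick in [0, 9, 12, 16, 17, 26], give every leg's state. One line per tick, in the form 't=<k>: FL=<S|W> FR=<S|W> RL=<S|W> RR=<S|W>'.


t=0: FL=S FR=S RL=S RR=S
t=9: FL=S FR=S RL=W RR=S
t=12: FL=W FR=S RL=S RR=S
t=16: FL=S FR=S RL=S RR=S
t=17: FL=S FR=S RL=S RR=W
t=26: FL=W FR=S RL=W RR=S

t=0: phase=(2,10,4,11) vs β=12 → FL=S FR=S RL=S RR=S
t=9: phase=(11,3,13,4) vs β=12 → FL=S FR=S RL=W RR=S
t=12: phase=(14,6,0,7) vs β=12 → FL=W FR=S RL=S RR=S
t=16: phase=(2,10,4,11) vs β=12 → FL=S FR=S RL=S RR=S
t=17: phase=(3,11,5,12) vs β=12 → FL=S FR=S RL=S RR=W
t=26: phase=(12,4,14,5) vs β=12 → FL=W FR=S RL=W RR=S


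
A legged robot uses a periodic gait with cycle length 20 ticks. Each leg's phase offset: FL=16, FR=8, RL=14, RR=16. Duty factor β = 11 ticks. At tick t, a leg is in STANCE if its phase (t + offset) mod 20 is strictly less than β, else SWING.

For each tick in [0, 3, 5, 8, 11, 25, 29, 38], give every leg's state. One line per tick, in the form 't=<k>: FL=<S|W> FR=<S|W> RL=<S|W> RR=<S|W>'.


t=0: FL=W FR=S RL=W RR=W
t=3: FL=W FR=W RL=W RR=W
t=5: FL=S FR=W RL=W RR=S
t=8: FL=S FR=W RL=S RR=S
t=11: FL=S FR=W RL=S RR=S
t=25: FL=S FR=W RL=W RR=S
t=29: FL=S FR=W RL=S RR=S
t=38: FL=W FR=S RL=W RR=W

t=0: phase=(16,8,14,16) vs β=11 → FL=W FR=S RL=W RR=W
t=3: phase=(19,11,17,19) vs β=11 → FL=W FR=W RL=W RR=W
t=5: phase=(1,13,19,1) vs β=11 → FL=S FR=W RL=W RR=S
t=8: phase=(4,16,2,4) vs β=11 → FL=S FR=W RL=S RR=S
t=11: phase=(7,19,5,7) vs β=11 → FL=S FR=W RL=S RR=S
t=25: phase=(1,13,19,1) vs β=11 → FL=S FR=W RL=W RR=S
t=29: phase=(5,17,3,5) vs β=11 → FL=S FR=W RL=S RR=S
t=38: phase=(14,6,12,14) vs β=11 → FL=W FR=S RL=W RR=W


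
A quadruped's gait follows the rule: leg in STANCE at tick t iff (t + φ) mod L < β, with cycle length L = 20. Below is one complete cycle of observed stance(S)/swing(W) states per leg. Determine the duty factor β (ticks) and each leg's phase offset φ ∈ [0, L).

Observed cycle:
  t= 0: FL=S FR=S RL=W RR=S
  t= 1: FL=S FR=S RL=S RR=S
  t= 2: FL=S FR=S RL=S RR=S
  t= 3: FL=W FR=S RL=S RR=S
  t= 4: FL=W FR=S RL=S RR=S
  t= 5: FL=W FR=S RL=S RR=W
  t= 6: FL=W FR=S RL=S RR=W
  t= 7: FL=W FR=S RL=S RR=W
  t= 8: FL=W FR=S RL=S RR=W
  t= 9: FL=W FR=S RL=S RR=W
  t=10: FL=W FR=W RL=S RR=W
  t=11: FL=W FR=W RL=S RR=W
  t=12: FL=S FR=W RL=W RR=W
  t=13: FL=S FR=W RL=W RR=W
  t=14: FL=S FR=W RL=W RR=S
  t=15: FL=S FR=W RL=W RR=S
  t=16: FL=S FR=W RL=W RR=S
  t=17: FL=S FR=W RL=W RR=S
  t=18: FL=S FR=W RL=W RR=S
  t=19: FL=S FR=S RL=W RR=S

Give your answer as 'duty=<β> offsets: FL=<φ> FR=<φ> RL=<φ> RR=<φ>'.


duty β = stance ticks per leg = 11
FL: stance ticks = 11; W→S at t=12 → φ=8
FR: stance ticks = 11; W→S at t=19 → φ=1
RL: stance ticks = 11; W→S at t=1 → φ=19
RR: stance ticks = 11; W→S at t=14 → φ=6

duty=11 offsets: FL=8 FR=1 RL=19 RR=6


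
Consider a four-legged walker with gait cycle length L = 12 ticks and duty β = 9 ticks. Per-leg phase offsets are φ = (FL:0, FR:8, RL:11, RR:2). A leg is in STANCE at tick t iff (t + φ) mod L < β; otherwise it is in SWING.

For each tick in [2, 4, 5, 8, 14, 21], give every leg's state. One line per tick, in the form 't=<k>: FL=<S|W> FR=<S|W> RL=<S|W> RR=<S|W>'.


t=2: phase=(2,10,1,4) vs β=9 → FL=S FR=W RL=S RR=S
t=4: phase=(4,0,3,6) vs β=9 → FL=S FR=S RL=S RR=S
t=5: phase=(5,1,4,7) vs β=9 → FL=S FR=S RL=S RR=S
t=8: phase=(8,4,7,10) vs β=9 → FL=S FR=S RL=S RR=W
t=14: phase=(2,10,1,4) vs β=9 → FL=S FR=W RL=S RR=S
t=21: phase=(9,5,8,11) vs β=9 → FL=W FR=S RL=S RR=W

t=2: FL=S FR=W RL=S RR=S
t=4: FL=S FR=S RL=S RR=S
t=5: FL=S FR=S RL=S RR=S
t=8: FL=S FR=S RL=S RR=W
t=14: FL=S FR=W RL=S RR=S
t=21: FL=W FR=S RL=S RR=W


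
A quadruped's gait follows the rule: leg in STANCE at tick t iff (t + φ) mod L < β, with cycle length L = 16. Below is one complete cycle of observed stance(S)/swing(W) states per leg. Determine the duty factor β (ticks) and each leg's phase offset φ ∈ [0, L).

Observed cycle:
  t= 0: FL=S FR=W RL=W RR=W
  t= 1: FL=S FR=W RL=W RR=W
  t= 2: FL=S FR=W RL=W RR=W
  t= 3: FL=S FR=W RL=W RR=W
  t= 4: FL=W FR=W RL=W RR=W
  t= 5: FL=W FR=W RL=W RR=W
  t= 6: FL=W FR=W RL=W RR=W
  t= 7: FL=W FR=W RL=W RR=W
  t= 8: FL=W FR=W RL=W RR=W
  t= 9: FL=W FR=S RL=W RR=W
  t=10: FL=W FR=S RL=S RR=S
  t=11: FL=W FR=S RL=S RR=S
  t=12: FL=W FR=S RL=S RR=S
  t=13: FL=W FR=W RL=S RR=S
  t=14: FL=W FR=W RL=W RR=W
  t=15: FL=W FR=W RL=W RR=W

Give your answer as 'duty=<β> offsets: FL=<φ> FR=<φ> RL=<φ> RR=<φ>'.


duty β = stance ticks per leg = 4
FL: stance ticks = 4; W→S at t=0 → φ=0
FR: stance ticks = 4; W→S at t=9 → φ=7
RL: stance ticks = 4; W→S at t=10 → φ=6
RR: stance ticks = 4; W→S at t=10 → φ=6

duty=4 offsets: FL=0 FR=7 RL=6 RR=6


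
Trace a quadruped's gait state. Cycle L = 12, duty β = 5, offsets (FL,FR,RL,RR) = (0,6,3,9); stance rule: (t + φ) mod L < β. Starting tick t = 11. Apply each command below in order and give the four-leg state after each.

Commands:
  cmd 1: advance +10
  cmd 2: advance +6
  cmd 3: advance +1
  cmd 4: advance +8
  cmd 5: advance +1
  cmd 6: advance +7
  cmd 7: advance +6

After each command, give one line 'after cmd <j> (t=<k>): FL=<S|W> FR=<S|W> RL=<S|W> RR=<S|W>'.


start t=11: FL=W FR=W RL=S RR=W
cmd 1: advance +10 → t=21, phase=(9,3,0,6) → FL=W FR=S RL=S RR=W
cmd 2: advance +6 → t=27, phase=(3,9,6,0) → FL=S FR=W RL=W RR=S
cmd 3: advance +1 → t=28, phase=(4,10,7,1) → FL=S FR=W RL=W RR=S
cmd 4: advance +8 → t=36, phase=(0,6,3,9) → FL=S FR=W RL=S RR=W
cmd 5: advance +1 → t=37, phase=(1,7,4,10) → FL=S FR=W RL=S RR=W
cmd 6: advance +7 → t=44, phase=(8,2,11,5) → FL=W FR=S RL=W RR=W
cmd 7: advance +6 → t=50, phase=(2,8,5,11) → FL=S FR=W RL=W RR=W

after cmd 1 (t=21): FL=W FR=S RL=S RR=W
after cmd 2 (t=27): FL=S FR=W RL=W RR=S
after cmd 3 (t=28): FL=S FR=W RL=W RR=S
after cmd 4 (t=36): FL=S FR=W RL=S RR=W
after cmd 5 (t=37): FL=S FR=W RL=S RR=W
after cmd 6 (t=44): FL=W FR=S RL=W RR=W
after cmd 7 (t=50): FL=S FR=W RL=W RR=W


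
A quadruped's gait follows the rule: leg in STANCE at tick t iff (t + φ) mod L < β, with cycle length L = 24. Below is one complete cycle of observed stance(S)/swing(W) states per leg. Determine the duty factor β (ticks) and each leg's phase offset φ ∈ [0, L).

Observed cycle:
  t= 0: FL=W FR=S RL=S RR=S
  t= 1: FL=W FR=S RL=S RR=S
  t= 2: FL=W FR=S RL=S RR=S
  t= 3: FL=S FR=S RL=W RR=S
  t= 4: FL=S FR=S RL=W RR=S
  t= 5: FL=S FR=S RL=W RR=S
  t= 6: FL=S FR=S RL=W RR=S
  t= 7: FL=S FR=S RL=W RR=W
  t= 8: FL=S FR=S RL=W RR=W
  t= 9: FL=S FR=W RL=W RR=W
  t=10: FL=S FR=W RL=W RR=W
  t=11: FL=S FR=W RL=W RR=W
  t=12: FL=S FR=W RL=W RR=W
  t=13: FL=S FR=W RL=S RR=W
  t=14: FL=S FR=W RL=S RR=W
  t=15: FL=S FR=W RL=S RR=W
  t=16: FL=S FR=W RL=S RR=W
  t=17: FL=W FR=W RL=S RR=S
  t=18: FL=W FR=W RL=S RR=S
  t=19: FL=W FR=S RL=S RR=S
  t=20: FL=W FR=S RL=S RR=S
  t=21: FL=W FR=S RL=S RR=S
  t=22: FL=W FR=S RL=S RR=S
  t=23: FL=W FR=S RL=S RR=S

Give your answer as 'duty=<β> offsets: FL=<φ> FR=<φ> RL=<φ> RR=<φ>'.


duty=14 offsets: FL=21 FR=5 RL=11 RR=7

duty β = stance ticks per leg = 14
FL: stance ticks = 14; W→S at t=3 → φ=21
FR: stance ticks = 14; W→S at t=19 → φ=5
RL: stance ticks = 14; W→S at t=13 → φ=11
RR: stance ticks = 14; W→S at t=17 → φ=7


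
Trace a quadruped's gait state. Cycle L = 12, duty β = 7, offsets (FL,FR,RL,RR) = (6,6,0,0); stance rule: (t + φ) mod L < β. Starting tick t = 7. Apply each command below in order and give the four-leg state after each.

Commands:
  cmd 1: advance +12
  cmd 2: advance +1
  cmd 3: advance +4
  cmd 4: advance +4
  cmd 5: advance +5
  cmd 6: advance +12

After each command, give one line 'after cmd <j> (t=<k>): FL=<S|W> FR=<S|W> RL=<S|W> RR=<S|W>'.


after cmd 1 (t=19): FL=S FR=S RL=W RR=W
after cmd 2 (t=20): FL=S FR=S RL=W RR=W
after cmd 3 (t=24): FL=S FR=S RL=S RR=S
after cmd 4 (t=28): FL=W FR=W RL=S RR=S
after cmd 5 (t=33): FL=S FR=S RL=W RR=W
after cmd 6 (t=45): FL=S FR=S RL=W RR=W

start t=7: FL=S FR=S RL=W RR=W
cmd 1: advance +12 → t=19, phase=(1,1,7,7) → FL=S FR=S RL=W RR=W
cmd 2: advance +1 → t=20, phase=(2,2,8,8) → FL=S FR=S RL=W RR=W
cmd 3: advance +4 → t=24, phase=(6,6,0,0) → FL=S FR=S RL=S RR=S
cmd 4: advance +4 → t=28, phase=(10,10,4,4) → FL=W FR=W RL=S RR=S
cmd 5: advance +5 → t=33, phase=(3,3,9,9) → FL=S FR=S RL=W RR=W
cmd 6: advance +12 → t=45, phase=(3,3,9,9) → FL=S FR=S RL=W RR=W


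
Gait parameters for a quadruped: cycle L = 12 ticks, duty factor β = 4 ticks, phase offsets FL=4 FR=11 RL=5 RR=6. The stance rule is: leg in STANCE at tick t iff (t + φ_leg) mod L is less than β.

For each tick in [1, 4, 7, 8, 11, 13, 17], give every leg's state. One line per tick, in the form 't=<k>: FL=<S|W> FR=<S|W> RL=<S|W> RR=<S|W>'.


t=1: phase=(5,0,6,7) vs β=4 → FL=W FR=S RL=W RR=W
t=4: phase=(8,3,9,10) vs β=4 → FL=W FR=S RL=W RR=W
t=7: phase=(11,6,0,1) vs β=4 → FL=W FR=W RL=S RR=S
t=8: phase=(0,7,1,2) vs β=4 → FL=S FR=W RL=S RR=S
t=11: phase=(3,10,4,5) vs β=4 → FL=S FR=W RL=W RR=W
t=13: phase=(5,0,6,7) vs β=4 → FL=W FR=S RL=W RR=W
t=17: phase=(9,4,10,11) vs β=4 → FL=W FR=W RL=W RR=W

t=1: FL=W FR=S RL=W RR=W
t=4: FL=W FR=S RL=W RR=W
t=7: FL=W FR=W RL=S RR=S
t=8: FL=S FR=W RL=S RR=S
t=11: FL=S FR=W RL=W RR=W
t=13: FL=W FR=S RL=W RR=W
t=17: FL=W FR=W RL=W RR=W


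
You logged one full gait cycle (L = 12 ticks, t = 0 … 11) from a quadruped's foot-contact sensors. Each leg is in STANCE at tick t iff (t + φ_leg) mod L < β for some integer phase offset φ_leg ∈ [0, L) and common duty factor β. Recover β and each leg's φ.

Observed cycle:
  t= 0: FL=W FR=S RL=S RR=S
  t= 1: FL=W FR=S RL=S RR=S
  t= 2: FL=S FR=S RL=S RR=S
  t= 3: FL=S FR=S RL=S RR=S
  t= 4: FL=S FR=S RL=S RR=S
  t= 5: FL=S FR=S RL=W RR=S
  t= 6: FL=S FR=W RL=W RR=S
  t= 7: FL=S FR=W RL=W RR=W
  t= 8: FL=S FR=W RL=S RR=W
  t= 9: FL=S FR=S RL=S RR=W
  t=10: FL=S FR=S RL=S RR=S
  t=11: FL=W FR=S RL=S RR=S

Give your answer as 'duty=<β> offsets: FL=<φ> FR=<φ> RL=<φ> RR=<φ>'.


duty=9 offsets: FL=10 FR=3 RL=4 RR=2

duty β = stance ticks per leg = 9
FL: stance ticks = 9; W→S at t=2 → φ=10
FR: stance ticks = 9; W→S at t=9 → φ=3
RL: stance ticks = 9; W→S at t=8 → φ=4
RR: stance ticks = 9; W→S at t=10 → φ=2


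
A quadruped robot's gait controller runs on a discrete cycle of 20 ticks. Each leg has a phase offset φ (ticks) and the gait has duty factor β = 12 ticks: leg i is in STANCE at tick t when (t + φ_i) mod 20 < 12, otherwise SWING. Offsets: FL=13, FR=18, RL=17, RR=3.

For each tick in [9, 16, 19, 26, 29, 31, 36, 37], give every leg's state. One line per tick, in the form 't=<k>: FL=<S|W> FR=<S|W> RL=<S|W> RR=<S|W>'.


t=9: FL=S FR=S RL=S RR=W
t=16: FL=S FR=W RL=W RR=W
t=19: FL=W FR=W RL=W RR=S
t=26: FL=W FR=S RL=S RR=S
t=29: FL=S FR=S RL=S RR=W
t=31: FL=S FR=S RL=S RR=W
t=36: FL=S FR=W RL=W RR=W
t=37: FL=S FR=W RL=W RR=S

t=9: phase=(2,7,6,12) vs β=12 → FL=S FR=S RL=S RR=W
t=16: phase=(9,14,13,19) vs β=12 → FL=S FR=W RL=W RR=W
t=19: phase=(12,17,16,2) vs β=12 → FL=W FR=W RL=W RR=S
t=26: phase=(19,4,3,9) vs β=12 → FL=W FR=S RL=S RR=S
t=29: phase=(2,7,6,12) vs β=12 → FL=S FR=S RL=S RR=W
t=31: phase=(4,9,8,14) vs β=12 → FL=S FR=S RL=S RR=W
t=36: phase=(9,14,13,19) vs β=12 → FL=S FR=W RL=W RR=W
t=37: phase=(10,15,14,0) vs β=12 → FL=S FR=W RL=W RR=S


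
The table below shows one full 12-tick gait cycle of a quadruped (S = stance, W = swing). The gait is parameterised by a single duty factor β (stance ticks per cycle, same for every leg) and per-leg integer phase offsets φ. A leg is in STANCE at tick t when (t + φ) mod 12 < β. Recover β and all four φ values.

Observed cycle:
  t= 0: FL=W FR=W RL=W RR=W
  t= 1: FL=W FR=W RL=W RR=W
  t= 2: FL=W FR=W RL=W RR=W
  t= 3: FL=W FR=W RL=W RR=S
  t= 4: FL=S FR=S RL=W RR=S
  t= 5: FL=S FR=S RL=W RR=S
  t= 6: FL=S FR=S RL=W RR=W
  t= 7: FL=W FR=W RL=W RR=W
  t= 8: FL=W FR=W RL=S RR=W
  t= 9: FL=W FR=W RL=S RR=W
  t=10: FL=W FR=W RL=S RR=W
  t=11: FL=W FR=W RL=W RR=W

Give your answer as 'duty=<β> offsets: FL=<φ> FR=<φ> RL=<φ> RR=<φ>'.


duty β = stance ticks per leg = 3
FL: stance ticks = 3; W→S at t=4 → φ=8
FR: stance ticks = 3; W→S at t=4 → φ=8
RL: stance ticks = 3; W→S at t=8 → φ=4
RR: stance ticks = 3; W→S at t=3 → φ=9

duty=3 offsets: FL=8 FR=8 RL=4 RR=9


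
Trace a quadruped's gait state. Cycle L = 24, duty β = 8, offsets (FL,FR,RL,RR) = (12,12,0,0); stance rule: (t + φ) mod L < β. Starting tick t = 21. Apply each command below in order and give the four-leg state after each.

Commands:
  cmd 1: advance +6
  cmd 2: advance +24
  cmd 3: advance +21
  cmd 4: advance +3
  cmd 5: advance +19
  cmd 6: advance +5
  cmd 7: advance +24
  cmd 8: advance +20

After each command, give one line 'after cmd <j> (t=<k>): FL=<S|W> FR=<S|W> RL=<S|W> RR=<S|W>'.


after cmd 1 (t=27): FL=W FR=W RL=S RR=S
after cmd 2 (t=51): FL=W FR=W RL=S RR=S
after cmd 3 (t=72): FL=W FR=W RL=S RR=S
after cmd 4 (t=75): FL=W FR=W RL=S RR=S
after cmd 5 (t=94): FL=W FR=W RL=W RR=W
after cmd 6 (t=99): FL=W FR=W RL=S RR=S
after cmd 7 (t=123): FL=W FR=W RL=S RR=S
after cmd 8 (t=143): FL=W FR=W RL=W RR=W

start t=21: FL=W FR=W RL=W RR=W
cmd 1: advance +6 → t=27, phase=(15,15,3,3) → FL=W FR=W RL=S RR=S
cmd 2: advance +24 → t=51, phase=(15,15,3,3) → FL=W FR=W RL=S RR=S
cmd 3: advance +21 → t=72, phase=(12,12,0,0) → FL=W FR=W RL=S RR=S
cmd 4: advance +3 → t=75, phase=(15,15,3,3) → FL=W FR=W RL=S RR=S
cmd 5: advance +19 → t=94, phase=(10,10,22,22) → FL=W FR=W RL=W RR=W
cmd 6: advance +5 → t=99, phase=(15,15,3,3) → FL=W FR=W RL=S RR=S
cmd 7: advance +24 → t=123, phase=(15,15,3,3) → FL=W FR=W RL=S RR=S
cmd 8: advance +20 → t=143, phase=(11,11,23,23) → FL=W FR=W RL=W RR=W


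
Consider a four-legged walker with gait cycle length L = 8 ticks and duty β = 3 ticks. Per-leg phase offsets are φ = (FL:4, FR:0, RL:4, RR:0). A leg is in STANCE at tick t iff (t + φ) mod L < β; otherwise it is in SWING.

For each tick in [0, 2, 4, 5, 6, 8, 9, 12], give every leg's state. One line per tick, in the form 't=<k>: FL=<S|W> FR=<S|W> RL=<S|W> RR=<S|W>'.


t=0: phase=(4,0,4,0) vs β=3 → FL=W FR=S RL=W RR=S
t=2: phase=(6,2,6,2) vs β=3 → FL=W FR=S RL=W RR=S
t=4: phase=(0,4,0,4) vs β=3 → FL=S FR=W RL=S RR=W
t=5: phase=(1,5,1,5) vs β=3 → FL=S FR=W RL=S RR=W
t=6: phase=(2,6,2,6) vs β=3 → FL=S FR=W RL=S RR=W
t=8: phase=(4,0,4,0) vs β=3 → FL=W FR=S RL=W RR=S
t=9: phase=(5,1,5,1) vs β=3 → FL=W FR=S RL=W RR=S
t=12: phase=(0,4,0,4) vs β=3 → FL=S FR=W RL=S RR=W

t=0: FL=W FR=S RL=W RR=S
t=2: FL=W FR=S RL=W RR=S
t=4: FL=S FR=W RL=S RR=W
t=5: FL=S FR=W RL=S RR=W
t=6: FL=S FR=W RL=S RR=W
t=8: FL=W FR=S RL=W RR=S
t=9: FL=W FR=S RL=W RR=S
t=12: FL=S FR=W RL=S RR=W


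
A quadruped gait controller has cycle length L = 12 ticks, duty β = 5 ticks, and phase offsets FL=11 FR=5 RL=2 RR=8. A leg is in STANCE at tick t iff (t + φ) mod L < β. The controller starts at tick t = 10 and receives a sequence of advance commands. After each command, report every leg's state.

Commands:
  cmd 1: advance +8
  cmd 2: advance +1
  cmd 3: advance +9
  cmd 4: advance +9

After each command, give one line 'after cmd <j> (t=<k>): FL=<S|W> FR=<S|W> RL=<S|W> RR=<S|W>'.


start t=10: FL=W FR=S RL=S RR=W
cmd 1: advance +8 → t=18, phase=(5,11,8,2) → FL=W FR=W RL=W RR=S
cmd 2: advance +1 → t=19, phase=(6,0,9,3) → FL=W FR=S RL=W RR=S
cmd 3: advance +9 → t=28, phase=(3,9,6,0) → FL=S FR=W RL=W RR=S
cmd 4: advance +9 → t=37, phase=(0,6,3,9) → FL=S FR=W RL=S RR=W

after cmd 1 (t=18): FL=W FR=W RL=W RR=S
after cmd 2 (t=19): FL=W FR=S RL=W RR=S
after cmd 3 (t=28): FL=S FR=W RL=W RR=S
after cmd 4 (t=37): FL=S FR=W RL=S RR=W


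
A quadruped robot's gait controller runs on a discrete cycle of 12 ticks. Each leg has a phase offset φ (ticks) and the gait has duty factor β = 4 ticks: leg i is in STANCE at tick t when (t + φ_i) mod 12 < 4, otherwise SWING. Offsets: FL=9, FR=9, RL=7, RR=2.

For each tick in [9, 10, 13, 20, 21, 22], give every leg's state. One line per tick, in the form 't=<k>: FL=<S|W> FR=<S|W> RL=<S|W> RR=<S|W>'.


t=9: phase=(6,6,4,11) vs β=4 → FL=W FR=W RL=W RR=W
t=10: phase=(7,7,5,0) vs β=4 → FL=W FR=W RL=W RR=S
t=13: phase=(10,10,8,3) vs β=4 → FL=W FR=W RL=W RR=S
t=20: phase=(5,5,3,10) vs β=4 → FL=W FR=W RL=S RR=W
t=21: phase=(6,6,4,11) vs β=4 → FL=W FR=W RL=W RR=W
t=22: phase=(7,7,5,0) vs β=4 → FL=W FR=W RL=W RR=S

t=9: FL=W FR=W RL=W RR=W
t=10: FL=W FR=W RL=W RR=S
t=13: FL=W FR=W RL=W RR=S
t=20: FL=W FR=W RL=S RR=W
t=21: FL=W FR=W RL=W RR=W
t=22: FL=W FR=W RL=W RR=S


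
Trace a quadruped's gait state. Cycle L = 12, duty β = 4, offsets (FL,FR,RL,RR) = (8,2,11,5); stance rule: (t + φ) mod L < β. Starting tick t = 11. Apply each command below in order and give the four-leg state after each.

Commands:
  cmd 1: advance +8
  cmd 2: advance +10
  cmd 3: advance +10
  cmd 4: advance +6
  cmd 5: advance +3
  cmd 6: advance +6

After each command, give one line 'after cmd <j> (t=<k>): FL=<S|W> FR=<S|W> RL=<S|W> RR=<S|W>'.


start t=11: FL=W FR=S RL=W RR=W
cmd 1: advance +8 → t=19, phase=(3,9,6,0) → FL=S FR=W RL=W RR=S
cmd 2: advance +10 → t=29, phase=(1,7,4,10) → FL=S FR=W RL=W RR=W
cmd 3: advance +10 → t=39, phase=(11,5,2,8) → FL=W FR=W RL=S RR=W
cmd 4: advance +6 → t=45, phase=(5,11,8,2) → FL=W FR=W RL=W RR=S
cmd 5: advance +3 → t=48, phase=(8,2,11,5) → FL=W FR=S RL=W RR=W
cmd 6: advance +6 → t=54, phase=(2,8,5,11) → FL=S FR=W RL=W RR=W

after cmd 1 (t=19): FL=S FR=W RL=W RR=S
after cmd 2 (t=29): FL=S FR=W RL=W RR=W
after cmd 3 (t=39): FL=W FR=W RL=S RR=W
after cmd 4 (t=45): FL=W FR=W RL=W RR=S
after cmd 5 (t=48): FL=W FR=S RL=W RR=W
after cmd 6 (t=54): FL=S FR=W RL=W RR=W


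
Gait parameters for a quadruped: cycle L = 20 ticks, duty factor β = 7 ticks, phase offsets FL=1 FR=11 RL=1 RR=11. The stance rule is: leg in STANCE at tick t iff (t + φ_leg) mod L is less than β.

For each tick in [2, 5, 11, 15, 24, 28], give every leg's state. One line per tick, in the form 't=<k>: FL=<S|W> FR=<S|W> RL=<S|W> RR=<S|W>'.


t=2: phase=(3,13,3,13) vs β=7 → FL=S FR=W RL=S RR=W
t=5: phase=(6,16,6,16) vs β=7 → FL=S FR=W RL=S RR=W
t=11: phase=(12,2,12,2) vs β=7 → FL=W FR=S RL=W RR=S
t=15: phase=(16,6,16,6) vs β=7 → FL=W FR=S RL=W RR=S
t=24: phase=(5,15,5,15) vs β=7 → FL=S FR=W RL=S RR=W
t=28: phase=(9,19,9,19) vs β=7 → FL=W FR=W RL=W RR=W

t=2: FL=S FR=W RL=S RR=W
t=5: FL=S FR=W RL=S RR=W
t=11: FL=W FR=S RL=W RR=S
t=15: FL=W FR=S RL=W RR=S
t=24: FL=S FR=W RL=S RR=W
t=28: FL=W FR=W RL=W RR=W


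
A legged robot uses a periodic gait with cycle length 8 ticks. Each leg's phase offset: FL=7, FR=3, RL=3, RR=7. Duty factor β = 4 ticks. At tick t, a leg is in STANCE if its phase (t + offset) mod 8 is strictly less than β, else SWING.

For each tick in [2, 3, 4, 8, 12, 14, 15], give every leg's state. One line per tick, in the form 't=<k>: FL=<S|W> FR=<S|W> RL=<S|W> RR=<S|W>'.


t=2: phase=(1,5,5,1) vs β=4 → FL=S FR=W RL=W RR=S
t=3: phase=(2,6,6,2) vs β=4 → FL=S FR=W RL=W RR=S
t=4: phase=(3,7,7,3) vs β=4 → FL=S FR=W RL=W RR=S
t=8: phase=(7,3,3,7) vs β=4 → FL=W FR=S RL=S RR=W
t=12: phase=(3,7,7,3) vs β=4 → FL=S FR=W RL=W RR=S
t=14: phase=(5,1,1,5) vs β=4 → FL=W FR=S RL=S RR=W
t=15: phase=(6,2,2,6) vs β=4 → FL=W FR=S RL=S RR=W

t=2: FL=S FR=W RL=W RR=S
t=3: FL=S FR=W RL=W RR=S
t=4: FL=S FR=W RL=W RR=S
t=8: FL=W FR=S RL=S RR=W
t=12: FL=S FR=W RL=W RR=S
t=14: FL=W FR=S RL=S RR=W
t=15: FL=W FR=S RL=S RR=W


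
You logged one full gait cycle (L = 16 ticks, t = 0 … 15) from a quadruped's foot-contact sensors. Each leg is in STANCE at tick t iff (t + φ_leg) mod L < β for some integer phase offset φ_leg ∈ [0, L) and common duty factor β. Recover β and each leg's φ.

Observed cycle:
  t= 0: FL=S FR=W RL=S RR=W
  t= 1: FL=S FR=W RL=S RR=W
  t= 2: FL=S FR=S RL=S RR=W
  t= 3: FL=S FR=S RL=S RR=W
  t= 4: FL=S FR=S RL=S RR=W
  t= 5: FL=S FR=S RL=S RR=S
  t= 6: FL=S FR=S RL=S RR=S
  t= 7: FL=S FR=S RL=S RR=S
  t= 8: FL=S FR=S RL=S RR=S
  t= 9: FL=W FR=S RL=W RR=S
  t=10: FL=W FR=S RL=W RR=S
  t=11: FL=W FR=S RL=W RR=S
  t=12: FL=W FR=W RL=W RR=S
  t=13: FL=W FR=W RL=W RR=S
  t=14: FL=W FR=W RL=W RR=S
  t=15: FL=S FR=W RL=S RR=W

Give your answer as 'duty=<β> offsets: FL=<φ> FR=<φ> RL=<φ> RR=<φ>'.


duty=10 offsets: FL=1 FR=14 RL=1 RR=11

duty β = stance ticks per leg = 10
FL: stance ticks = 10; W→S at t=15 → φ=1
FR: stance ticks = 10; W→S at t=2 → φ=14
RL: stance ticks = 10; W→S at t=15 → φ=1
RR: stance ticks = 10; W→S at t=5 → φ=11


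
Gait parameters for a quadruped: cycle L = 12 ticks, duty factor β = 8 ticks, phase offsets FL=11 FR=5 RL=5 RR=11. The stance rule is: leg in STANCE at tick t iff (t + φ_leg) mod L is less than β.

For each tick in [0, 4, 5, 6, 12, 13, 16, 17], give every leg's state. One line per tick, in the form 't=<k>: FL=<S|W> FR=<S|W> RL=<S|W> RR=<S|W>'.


t=0: FL=W FR=S RL=S RR=W
t=4: FL=S FR=W RL=W RR=S
t=5: FL=S FR=W RL=W RR=S
t=6: FL=S FR=W RL=W RR=S
t=12: FL=W FR=S RL=S RR=W
t=13: FL=S FR=S RL=S RR=S
t=16: FL=S FR=W RL=W RR=S
t=17: FL=S FR=W RL=W RR=S

t=0: phase=(11,5,5,11) vs β=8 → FL=W FR=S RL=S RR=W
t=4: phase=(3,9,9,3) vs β=8 → FL=S FR=W RL=W RR=S
t=5: phase=(4,10,10,4) vs β=8 → FL=S FR=W RL=W RR=S
t=6: phase=(5,11,11,5) vs β=8 → FL=S FR=W RL=W RR=S
t=12: phase=(11,5,5,11) vs β=8 → FL=W FR=S RL=S RR=W
t=13: phase=(0,6,6,0) vs β=8 → FL=S FR=S RL=S RR=S
t=16: phase=(3,9,9,3) vs β=8 → FL=S FR=W RL=W RR=S
t=17: phase=(4,10,10,4) vs β=8 → FL=S FR=W RL=W RR=S


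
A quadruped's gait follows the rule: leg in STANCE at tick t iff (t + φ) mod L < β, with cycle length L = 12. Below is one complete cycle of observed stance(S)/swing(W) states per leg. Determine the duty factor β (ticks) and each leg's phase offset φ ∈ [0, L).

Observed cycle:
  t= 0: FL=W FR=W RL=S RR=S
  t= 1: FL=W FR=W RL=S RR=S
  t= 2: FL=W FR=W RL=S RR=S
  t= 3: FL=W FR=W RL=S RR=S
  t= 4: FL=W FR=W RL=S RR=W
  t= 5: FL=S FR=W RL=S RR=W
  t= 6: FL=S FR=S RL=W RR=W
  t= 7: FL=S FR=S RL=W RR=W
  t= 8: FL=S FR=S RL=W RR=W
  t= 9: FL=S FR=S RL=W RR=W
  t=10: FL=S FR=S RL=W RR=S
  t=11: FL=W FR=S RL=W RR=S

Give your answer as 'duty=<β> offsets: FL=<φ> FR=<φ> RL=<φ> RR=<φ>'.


duty=6 offsets: FL=7 FR=6 RL=0 RR=2

duty β = stance ticks per leg = 6
FL: stance ticks = 6; W→S at t=5 → φ=7
FR: stance ticks = 6; W→S at t=6 → φ=6
RL: stance ticks = 6; W→S at t=0 → φ=0
RR: stance ticks = 6; W→S at t=10 → φ=2


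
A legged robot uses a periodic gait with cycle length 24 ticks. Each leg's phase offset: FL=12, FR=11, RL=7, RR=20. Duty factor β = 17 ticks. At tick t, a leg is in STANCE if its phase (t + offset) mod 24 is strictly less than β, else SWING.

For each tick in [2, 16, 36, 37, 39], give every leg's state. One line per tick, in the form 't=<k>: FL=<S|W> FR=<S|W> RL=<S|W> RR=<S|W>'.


t=2: phase=(14,13,9,22) vs β=17 → FL=S FR=S RL=S RR=W
t=16: phase=(4,3,23,12) vs β=17 → FL=S FR=S RL=W RR=S
t=36: phase=(0,23,19,8) vs β=17 → FL=S FR=W RL=W RR=S
t=37: phase=(1,0,20,9) vs β=17 → FL=S FR=S RL=W RR=S
t=39: phase=(3,2,22,11) vs β=17 → FL=S FR=S RL=W RR=S

t=2: FL=S FR=S RL=S RR=W
t=16: FL=S FR=S RL=W RR=S
t=36: FL=S FR=W RL=W RR=S
t=37: FL=S FR=S RL=W RR=S
t=39: FL=S FR=S RL=W RR=S


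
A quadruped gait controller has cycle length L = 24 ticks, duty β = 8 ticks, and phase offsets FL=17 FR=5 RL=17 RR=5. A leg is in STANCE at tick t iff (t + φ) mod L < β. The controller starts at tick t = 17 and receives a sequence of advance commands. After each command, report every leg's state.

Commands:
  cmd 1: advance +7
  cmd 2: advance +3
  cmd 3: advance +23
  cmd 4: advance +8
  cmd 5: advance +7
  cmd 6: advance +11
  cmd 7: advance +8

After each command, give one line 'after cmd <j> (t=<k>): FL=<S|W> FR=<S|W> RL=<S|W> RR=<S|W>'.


start t=17: FL=W FR=W RL=W RR=W
cmd 1: advance +7 → t=24, phase=(17,5,17,5) → FL=W FR=S RL=W RR=S
cmd 2: advance +3 → t=27, phase=(20,8,20,8) → FL=W FR=W RL=W RR=W
cmd 3: advance +23 → t=50, phase=(19,7,19,7) → FL=W FR=S RL=W RR=S
cmd 4: advance +8 → t=58, phase=(3,15,3,15) → FL=S FR=W RL=S RR=W
cmd 5: advance +7 → t=65, phase=(10,22,10,22) → FL=W FR=W RL=W RR=W
cmd 6: advance +11 → t=76, phase=(21,9,21,9) → FL=W FR=W RL=W RR=W
cmd 7: advance +8 → t=84, phase=(5,17,5,17) → FL=S FR=W RL=S RR=W

after cmd 1 (t=24): FL=W FR=S RL=W RR=S
after cmd 2 (t=27): FL=W FR=W RL=W RR=W
after cmd 3 (t=50): FL=W FR=S RL=W RR=S
after cmd 4 (t=58): FL=S FR=W RL=S RR=W
after cmd 5 (t=65): FL=W FR=W RL=W RR=W
after cmd 6 (t=76): FL=W FR=W RL=W RR=W
after cmd 7 (t=84): FL=S FR=W RL=S RR=W


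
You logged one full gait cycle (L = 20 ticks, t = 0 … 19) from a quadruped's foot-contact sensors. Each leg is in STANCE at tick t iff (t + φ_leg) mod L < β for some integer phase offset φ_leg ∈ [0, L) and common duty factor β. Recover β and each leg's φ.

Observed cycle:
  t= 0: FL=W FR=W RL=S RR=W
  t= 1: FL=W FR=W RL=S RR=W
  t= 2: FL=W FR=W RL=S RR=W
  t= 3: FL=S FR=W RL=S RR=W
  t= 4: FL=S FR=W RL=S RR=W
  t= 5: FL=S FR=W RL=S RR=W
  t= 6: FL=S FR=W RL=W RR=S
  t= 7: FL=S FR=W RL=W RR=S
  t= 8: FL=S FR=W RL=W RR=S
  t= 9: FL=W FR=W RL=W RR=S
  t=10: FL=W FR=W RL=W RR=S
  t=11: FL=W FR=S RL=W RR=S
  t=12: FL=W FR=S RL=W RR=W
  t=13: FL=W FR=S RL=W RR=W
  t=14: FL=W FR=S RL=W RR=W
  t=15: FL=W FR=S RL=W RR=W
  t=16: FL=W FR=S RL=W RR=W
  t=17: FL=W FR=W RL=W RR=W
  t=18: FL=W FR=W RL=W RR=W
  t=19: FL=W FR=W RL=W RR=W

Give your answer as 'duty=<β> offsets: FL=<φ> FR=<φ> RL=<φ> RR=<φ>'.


duty=6 offsets: FL=17 FR=9 RL=0 RR=14

duty β = stance ticks per leg = 6
FL: stance ticks = 6; W→S at t=3 → φ=17
FR: stance ticks = 6; W→S at t=11 → φ=9
RL: stance ticks = 6; W→S at t=0 → φ=0
RR: stance ticks = 6; W→S at t=6 → φ=14


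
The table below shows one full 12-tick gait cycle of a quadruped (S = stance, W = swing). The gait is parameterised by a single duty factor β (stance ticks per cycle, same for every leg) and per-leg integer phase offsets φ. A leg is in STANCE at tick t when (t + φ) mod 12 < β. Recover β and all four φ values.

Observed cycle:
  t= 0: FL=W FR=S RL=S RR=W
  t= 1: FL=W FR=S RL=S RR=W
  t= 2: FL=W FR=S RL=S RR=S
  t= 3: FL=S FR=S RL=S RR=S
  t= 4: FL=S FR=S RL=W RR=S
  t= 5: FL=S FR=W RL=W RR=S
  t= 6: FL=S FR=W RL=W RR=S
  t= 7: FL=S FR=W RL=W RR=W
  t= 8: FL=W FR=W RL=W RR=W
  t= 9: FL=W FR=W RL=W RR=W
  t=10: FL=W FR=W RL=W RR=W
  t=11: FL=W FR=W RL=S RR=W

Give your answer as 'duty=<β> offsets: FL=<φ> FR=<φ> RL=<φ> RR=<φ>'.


duty β = stance ticks per leg = 5
FL: stance ticks = 5; W→S at t=3 → φ=9
FR: stance ticks = 5; W→S at t=0 → φ=0
RL: stance ticks = 5; W→S at t=11 → φ=1
RR: stance ticks = 5; W→S at t=2 → φ=10

duty=5 offsets: FL=9 FR=0 RL=1 RR=10


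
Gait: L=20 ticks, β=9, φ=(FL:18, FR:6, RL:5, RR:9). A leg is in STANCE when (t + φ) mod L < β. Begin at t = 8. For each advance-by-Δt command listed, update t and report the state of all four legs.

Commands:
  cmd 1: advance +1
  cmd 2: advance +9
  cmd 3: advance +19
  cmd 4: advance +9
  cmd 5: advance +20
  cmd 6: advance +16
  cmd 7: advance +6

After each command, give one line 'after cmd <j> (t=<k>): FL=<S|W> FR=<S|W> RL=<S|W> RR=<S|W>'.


start t=8: FL=S FR=W RL=W RR=W
cmd 1: advance +1 → t=9, phase=(7,15,14,18) → FL=S FR=W RL=W RR=W
cmd 2: advance +9 → t=18, phase=(16,4,3,7) → FL=W FR=S RL=S RR=S
cmd 3: advance +19 → t=37, phase=(15,3,2,6) → FL=W FR=S RL=S RR=S
cmd 4: advance +9 → t=46, phase=(4,12,11,15) → FL=S FR=W RL=W RR=W
cmd 5: advance +20 → t=66, phase=(4,12,11,15) → FL=S FR=W RL=W RR=W
cmd 6: advance +16 → t=82, phase=(0,8,7,11) → FL=S FR=S RL=S RR=W
cmd 7: advance +6 → t=88, phase=(6,14,13,17) → FL=S FR=W RL=W RR=W

after cmd 1 (t=9): FL=S FR=W RL=W RR=W
after cmd 2 (t=18): FL=W FR=S RL=S RR=S
after cmd 3 (t=37): FL=W FR=S RL=S RR=S
after cmd 4 (t=46): FL=S FR=W RL=W RR=W
after cmd 5 (t=66): FL=S FR=W RL=W RR=W
after cmd 6 (t=82): FL=S FR=S RL=S RR=W
after cmd 7 (t=88): FL=S FR=W RL=W RR=W


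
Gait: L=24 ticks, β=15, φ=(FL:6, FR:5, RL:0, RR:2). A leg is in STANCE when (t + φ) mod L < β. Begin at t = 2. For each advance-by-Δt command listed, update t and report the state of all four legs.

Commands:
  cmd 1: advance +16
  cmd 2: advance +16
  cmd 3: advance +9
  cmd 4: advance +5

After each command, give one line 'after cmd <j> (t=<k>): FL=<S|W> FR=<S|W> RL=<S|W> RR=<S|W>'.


after cmd 1 (t=18): FL=S FR=W RL=W RR=W
after cmd 2 (t=34): FL=W FR=W RL=S RR=S
after cmd 3 (t=43): FL=S FR=S RL=W RR=W
after cmd 4 (t=48): FL=S FR=S RL=S RR=S

start t=2: FL=S FR=S RL=S RR=S
cmd 1: advance +16 → t=18, phase=(0,23,18,20) → FL=S FR=W RL=W RR=W
cmd 2: advance +16 → t=34, phase=(16,15,10,12) → FL=W FR=W RL=S RR=S
cmd 3: advance +9 → t=43, phase=(1,0,19,21) → FL=S FR=S RL=W RR=W
cmd 4: advance +5 → t=48, phase=(6,5,0,2) → FL=S FR=S RL=S RR=S


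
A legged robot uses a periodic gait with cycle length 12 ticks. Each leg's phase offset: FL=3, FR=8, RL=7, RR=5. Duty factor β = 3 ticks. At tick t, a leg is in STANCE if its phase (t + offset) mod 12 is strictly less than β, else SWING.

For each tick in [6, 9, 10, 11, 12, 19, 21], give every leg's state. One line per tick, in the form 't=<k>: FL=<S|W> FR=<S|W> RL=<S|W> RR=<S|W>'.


t=6: FL=W FR=S RL=S RR=W
t=9: FL=S FR=W RL=W RR=S
t=10: FL=S FR=W RL=W RR=W
t=11: FL=S FR=W RL=W RR=W
t=12: FL=W FR=W RL=W RR=W
t=19: FL=W FR=W RL=S RR=S
t=21: FL=S FR=W RL=W RR=S

t=6: phase=(9,2,1,11) vs β=3 → FL=W FR=S RL=S RR=W
t=9: phase=(0,5,4,2) vs β=3 → FL=S FR=W RL=W RR=S
t=10: phase=(1,6,5,3) vs β=3 → FL=S FR=W RL=W RR=W
t=11: phase=(2,7,6,4) vs β=3 → FL=S FR=W RL=W RR=W
t=12: phase=(3,8,7,5) vs β=3 → FL=W FR=W RL=W RR=W
t=19: phase=(10,3,2,0) vs β=3 → FL=W FR=W RL=S RR=S
t=21: phase=(0,5,4,2) vs β=3 → FL=S FR=W RL=W RR=S


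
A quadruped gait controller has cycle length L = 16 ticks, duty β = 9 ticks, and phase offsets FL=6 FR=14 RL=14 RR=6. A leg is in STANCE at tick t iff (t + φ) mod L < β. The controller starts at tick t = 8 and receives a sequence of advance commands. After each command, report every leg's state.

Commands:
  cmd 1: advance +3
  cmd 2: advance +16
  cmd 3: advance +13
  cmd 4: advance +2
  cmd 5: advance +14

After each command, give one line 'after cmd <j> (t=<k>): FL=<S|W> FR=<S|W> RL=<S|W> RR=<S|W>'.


after cmd 1 (t=11): FL=S FR=W RL=W RR=S
after cmd 2 (t=27): FL=S FR=W RL=W RR=S
after cmd 3 (t=40): FL=W FR=S RL=S RR=W
after cmd 4 (t=42): FL=S FR=S RL=S RR=S
after cmd 5 (t=56): FL=W FR=S RL=S RR=W

start t=8: FL=W FR=S RL=S RR=W
cmd 1: advance +3 → t=11, phase=(1,9,9,1) → FL=S FR=W RL=W RR=S
cmd 2: advance +16 → t=27, phase=(1,9,9,1) → FL=S FR=W RL=W RR=S
cmd 3: advance +13 → t=40, phase=(14,6,6,14) → FL=W FR=S RL=S RR=W
cmd 4: advance +2 → t=42, phase=(0,8,8,0) → FL=S FR=S RL=S RR=S
cmd 5: advance +14 → t=56, phase=(14,6,6,14) → FL=W FR=S RL=S RR=W


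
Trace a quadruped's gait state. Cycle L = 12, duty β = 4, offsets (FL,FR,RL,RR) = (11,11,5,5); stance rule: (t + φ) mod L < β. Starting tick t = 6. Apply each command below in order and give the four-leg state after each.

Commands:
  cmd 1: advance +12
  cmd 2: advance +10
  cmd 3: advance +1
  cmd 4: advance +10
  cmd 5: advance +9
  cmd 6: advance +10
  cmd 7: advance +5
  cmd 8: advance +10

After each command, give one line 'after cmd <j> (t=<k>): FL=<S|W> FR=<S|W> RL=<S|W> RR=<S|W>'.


start t=6: FL=W FR=W RL=W RR=W
cmd 1: advance +12 → t=18, phase=(5,5,11,11) → FL=W FR=W RL=W RR=W
cmd 2: advance +10 → t=28, phase=(3,3,9,9) → FL=S FR=S RL=W RR=W
cmd 3: advance +1 → t=29, phase=(4,4,10,10) → FL=W FR=W RL=W RR=W
cmd 4: advance +10 → t=39, phase=(2,2,8,8) → FL=S FR=S RL=W RR=W
cmd 5: advance +9 → t=48, phase=(11,11,5,5) → FL=W FR=W RL=W RR=W
cmd 6: advance +10 → t=58, phase=(9,9,3,3) → FL=W FR=W RL=S RR=S
cmd 7: advance +5 → t=63, phase=(2,2,8,8) → FL=S FR=S RL=W RR=W
cmd 8: advance +10 → t=73, phase=(0,0,6,6) → FL=S FR=S RL=W RR=W

after cmd 1 (t=18): FL=W FR=W RL=W RR=W
after cmd 2 (t=28): FL=S FR=S RL=W RR=W
after cmd 3 (t=29): FL=W FR=W RL=W RR=W
after cmd 4 (t=39): FL=S FR=S RL=W RR=W
after cmd 5 (t=48): FL=W FR=W RL=W RR=W
after cmd 6 (t=58): FL=W FR=W RL=S RR=S
after cmd 7 (t=63): FL=S FR=S RL=W RR=W
after cmd 8 (t=73): FL=S FR=S RL=W RR=W


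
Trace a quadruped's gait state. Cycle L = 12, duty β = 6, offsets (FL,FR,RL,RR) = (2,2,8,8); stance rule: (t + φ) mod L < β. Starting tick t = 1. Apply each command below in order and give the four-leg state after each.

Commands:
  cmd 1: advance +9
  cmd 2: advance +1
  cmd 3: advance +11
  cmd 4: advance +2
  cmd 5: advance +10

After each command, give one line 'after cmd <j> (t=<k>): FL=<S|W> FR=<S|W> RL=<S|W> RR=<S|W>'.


start t=1: FL=S FR=S RL=W RR=W
cmd 1: advance +9 → t=10, phase=(0,0,6,6) → FL=S FR=S RL=W RR=W
cmd 2: advance +1 → t=11, phase=(1,1,7,7) → FL=S FR=S RL=W RR=W
cmd 3: advance +11 → t=22, phase=(0,0,6,6) → FL=S FR=S RL=W RR=W
cmd 4: advance +2 → t=24, phase=(2,2,8,8) → FL=S FR=S RL=W RR=W
cmd 5: advance +10 → t=34, phase=(0,0,6,6) → FL=S FR=S RL=W RR=W

after cmd 1 (t=10): FL=S FR=S RL=W RR=W
after cmd 2 (t=11): FL=S FR=S RL=W RR=W
after cmd 3 (t=22): FL=S FR=S RL=W RR=W
after cmd 4 (t=24): FL=S FR=S RL=W RR=W
after cmd 5 (t=34): FL=S FR=S RL=W RR=W


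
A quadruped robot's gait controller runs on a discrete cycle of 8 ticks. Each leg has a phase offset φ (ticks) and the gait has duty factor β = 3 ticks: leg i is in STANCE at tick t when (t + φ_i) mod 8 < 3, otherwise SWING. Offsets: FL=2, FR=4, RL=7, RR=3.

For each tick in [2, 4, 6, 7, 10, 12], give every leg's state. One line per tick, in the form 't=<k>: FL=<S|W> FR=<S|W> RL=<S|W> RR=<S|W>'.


t=2: FL=W FR=W RL=S RR=W
t=4: FL=W FR=S RL=W RR=W
t=6: FL=S FR=S RL=W RR=S
t=7: FL=S FR=W RL=W RR=S
t=10: FL=W FR=W RL=S RR=W
t=12: FL=W FR=S RL=W RR=W

t=2: phase=(4,6,1,5) vs β=3 → FL=W FR=W RL=S RR=W
t=4: phase=(6,0,3,7) vs β=3 → FL=W FR=S RL=W RR=W
t=6: phase=(0,2,5,1) vs β=3 → FL=S FR=S RL=W RR=S
t=7: phase=(1,3,6,2) vs β=3 → FL=S FR=W RL=W RR=S
t=10: phase=(4,6,1,5) vs β=3 → FL=W FR=W RL=S RR=W
t=12: phase=(6,0,3,7) vs β=3 → FL=W FR=S RL=W RR=W


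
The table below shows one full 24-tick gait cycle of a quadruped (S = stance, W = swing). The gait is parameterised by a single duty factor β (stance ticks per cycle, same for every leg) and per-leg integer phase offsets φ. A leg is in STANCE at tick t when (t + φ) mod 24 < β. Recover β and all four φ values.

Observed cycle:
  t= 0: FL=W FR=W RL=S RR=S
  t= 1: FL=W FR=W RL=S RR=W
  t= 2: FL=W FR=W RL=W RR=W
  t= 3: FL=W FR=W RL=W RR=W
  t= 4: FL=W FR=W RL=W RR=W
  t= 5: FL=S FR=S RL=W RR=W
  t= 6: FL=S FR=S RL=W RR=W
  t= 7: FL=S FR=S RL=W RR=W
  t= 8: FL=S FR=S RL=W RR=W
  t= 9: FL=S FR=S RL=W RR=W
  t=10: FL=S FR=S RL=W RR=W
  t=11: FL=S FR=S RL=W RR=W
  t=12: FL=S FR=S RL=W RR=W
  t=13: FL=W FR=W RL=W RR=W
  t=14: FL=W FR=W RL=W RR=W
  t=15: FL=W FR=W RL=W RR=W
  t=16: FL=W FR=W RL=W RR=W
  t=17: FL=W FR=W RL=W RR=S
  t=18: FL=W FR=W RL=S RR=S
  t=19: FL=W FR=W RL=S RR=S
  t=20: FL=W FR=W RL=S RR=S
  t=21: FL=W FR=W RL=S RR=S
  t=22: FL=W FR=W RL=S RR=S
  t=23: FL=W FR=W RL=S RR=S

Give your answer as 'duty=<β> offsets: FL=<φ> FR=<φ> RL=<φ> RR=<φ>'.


duty=8 offsets: FL=19 FR=19 RL=6 RR=7

duty β = stance ticks per leg = 8
FL: stance ticks = 8; W→S at t=5 → φ=19
FR: stance ticks = 8; W→S at t=5 → φ=19
RL: stance ticks = 8; W→S at t=18 → φ=6
RR: stance ticks = 8; W→S at t=17 → φ=7


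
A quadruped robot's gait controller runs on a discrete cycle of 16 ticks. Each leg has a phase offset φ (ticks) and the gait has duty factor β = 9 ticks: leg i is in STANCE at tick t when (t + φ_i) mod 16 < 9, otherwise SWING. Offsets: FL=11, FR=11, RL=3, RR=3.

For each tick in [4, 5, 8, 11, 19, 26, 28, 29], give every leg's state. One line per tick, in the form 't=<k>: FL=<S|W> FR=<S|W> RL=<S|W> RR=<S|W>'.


t=4: FL=W FR=W RL=S RR=S
t=5: FL=S FR=S RL=S RR=S
t=8: FL=S FR=S RL=W RR=W
t=11: FL=S FR=S RL=W RR=W
t=19: FL=W FR=W RL=S RR=S
t=26: FL=S FR=S RL=W RR=W
t=28: FL=S FR=S RL=W RR=W
t=29: FL=S FR=S RL=S RR=S

t=4: phase=(15,15,7,7) vs β=9 → FL=W FR=W RL=S RR=S
t=5: phase=(0,0,8,8) vs β=9 → FL=S FR=S RL=S RR=S
t=8: phase=(3,3,11,11) vs β=9 → FL=S FR=S RL=W RR=W
t=11: phase=(6,6,14,14) vs β=9 → FL=S FR=S RL=W RR=W
t=19: phase=(14,14,6,6) vs β=9 → FL=W FR=W RL=S RR=S
t=26: phase=(5,5,13,13) vs β=9 → FL=S FR=S RL=W RR=W
t=28: phase=(7,7,15,15) vs β=9 → FL=S FR=S RL=W RR=W
t=29: phase=(8,8,0,0) vs β=9 → FL=S FR=S RL=S RR=S
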